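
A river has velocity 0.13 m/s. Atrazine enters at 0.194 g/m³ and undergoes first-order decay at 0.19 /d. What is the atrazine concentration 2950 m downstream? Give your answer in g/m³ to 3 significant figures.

0.185 g/m³

Travel time t = 2950 m / 0.13 m/s = 2950/0.13 = 2.269e+04 s = 0.2626 d.
First-order decay: C = 0.194·exp(−0.19·0.2626) = 0.194·0.9513 = 0.1846 g/m³.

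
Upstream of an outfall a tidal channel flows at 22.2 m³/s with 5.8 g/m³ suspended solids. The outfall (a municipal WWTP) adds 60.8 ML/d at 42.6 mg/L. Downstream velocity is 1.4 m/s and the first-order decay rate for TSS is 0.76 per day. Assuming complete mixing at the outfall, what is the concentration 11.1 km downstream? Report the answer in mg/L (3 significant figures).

6.46 mg/L

60.8 ML/d = 0.7037 m³/s.
After complete mixing, C₀ = (0.7037·42.6 + 22.2·5.8) / 22.9 = 6.931 mg/L.
Travel time t = 1.11e+04 m / 1.4 m/s = 7929 s = 0.09177 d.
C = 6.931·exp(−0.76·0.09177) = 6.931·0.9326 = 6.464 mg/L.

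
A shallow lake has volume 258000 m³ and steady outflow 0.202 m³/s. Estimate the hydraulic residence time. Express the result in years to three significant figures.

0.0405 yr

Q = 0.202 m³/s × 3.156e+07 s/yr = 6.375e+06 m³/yr.
Hydraulic residence time τ = V/Q = 258000/6.375e+06 = 0.04047 yr.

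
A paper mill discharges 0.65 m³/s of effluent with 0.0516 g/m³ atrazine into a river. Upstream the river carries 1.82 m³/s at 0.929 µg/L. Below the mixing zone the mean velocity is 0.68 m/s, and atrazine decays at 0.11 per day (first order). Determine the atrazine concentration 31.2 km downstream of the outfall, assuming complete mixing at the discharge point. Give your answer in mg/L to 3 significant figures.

0.0135 mg/L

0.929 µg/L = 0.000929 mg/L.
After complete mixing, C₀ = (0.65·0.0516 + 1.82·0.000929) / 2.47 = 0.01426 mg/L.
Travel time t = 3.12e+04 m / 0.68 m/s = 4.588e+04 s = 0.531 d.
C = 0.01426·exp(−0.11·0.531) = 0.01426·0.9433 = 0.01345 mg/L.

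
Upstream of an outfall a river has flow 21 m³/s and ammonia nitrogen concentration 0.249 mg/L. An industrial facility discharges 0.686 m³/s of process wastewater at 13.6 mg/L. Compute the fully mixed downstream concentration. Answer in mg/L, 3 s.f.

Conservation of mass across the mixing zone: C = (0.686·13.6 + 21·0.249) / (0.686 + 21) = 14.56/21.69 = 0.6713 mg/L.

0.671 mg/L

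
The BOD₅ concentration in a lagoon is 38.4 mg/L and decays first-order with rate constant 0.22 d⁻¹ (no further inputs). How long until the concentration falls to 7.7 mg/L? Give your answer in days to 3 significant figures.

7.30 d

t = ln(C₀/C)/k = ln(38.4/7.7)/0.22 = 1.607/0.22 = 7.304 d.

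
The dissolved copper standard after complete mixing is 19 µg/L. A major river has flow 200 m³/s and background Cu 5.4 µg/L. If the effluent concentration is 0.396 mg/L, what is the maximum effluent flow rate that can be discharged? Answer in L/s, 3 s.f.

5.4 µg/L = 0.0054 mg/L.
19 µg/L = 0.019 mg/L.
Mass balance at complete mixing: C_std·(Q_w + Q_r) = Q_w·C_e + Q_r·C_b.
Rearranging, Q_w = Q_r·(C_std − C_b)/(C_e − C_std) = 200·(0.019 − 0.0054) / (0.396 − 0.019) = 7.215 m³/s.
= 7215 L/s.

7210 L/s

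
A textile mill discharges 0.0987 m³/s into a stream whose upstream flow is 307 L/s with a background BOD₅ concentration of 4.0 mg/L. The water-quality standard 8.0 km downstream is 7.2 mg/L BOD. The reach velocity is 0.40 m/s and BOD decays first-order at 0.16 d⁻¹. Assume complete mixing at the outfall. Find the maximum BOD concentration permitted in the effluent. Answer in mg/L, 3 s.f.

18.3 mg/L

307 L/s = 0.307 m³/s.
Travel time to the compliance point: t = 8000/0.40 = 2e+04 s = 0.2315 d; decay factor exp(−0.16·0.2315) = 0.9636.
So the concentration just after mixing may be at most 7.2/0.9636 = 7.472 mg/L.
Mass balance: 7.472·0.4057 = 0.0987·Cₑ + 0.307·4.
Cₑ = (3.031 − 1.228) / 0.0987 = 18.27 mg/L.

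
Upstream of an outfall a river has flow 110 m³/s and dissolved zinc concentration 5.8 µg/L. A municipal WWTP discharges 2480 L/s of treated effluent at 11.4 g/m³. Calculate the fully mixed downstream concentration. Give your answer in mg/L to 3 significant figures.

2480 L/s = 2.48 m³/s.
5.8 µg/L = 0.0058 mg/L.
Conservation of mass across the mixing zone: C = (2.48·11.4 + 110·0.0058) / (2.48 + 110) = 28.91/112.5 = 0.257 mg/L.

0.257 mg/L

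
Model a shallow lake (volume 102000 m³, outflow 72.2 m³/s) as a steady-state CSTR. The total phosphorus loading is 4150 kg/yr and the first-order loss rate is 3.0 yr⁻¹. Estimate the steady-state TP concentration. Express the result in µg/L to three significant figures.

1.82 µg/L

Outflow Q = 72.2 m³/s × 3.156e+07 s/yr = 2.278e+09 m³/yr.
Steady-state CSTR mass balance: W = Q·C + k·V·C, so C = W/(Q + kV).
Q + kV = 2.278e+09 + 3.0·102000 = 2.279e+09 m³/yr.
C = 4150/2.279e+09 = 1.821e-06 kg/m³ = 0.001821 mg/L = 1.821 µg/L.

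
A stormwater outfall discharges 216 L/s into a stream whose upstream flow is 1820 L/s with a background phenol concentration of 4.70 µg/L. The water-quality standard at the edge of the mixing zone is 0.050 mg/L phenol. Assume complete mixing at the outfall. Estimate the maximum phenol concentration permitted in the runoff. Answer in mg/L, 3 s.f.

0.432 mg/L

216 L/s = 0.216 m³/s.
1820 L/s = 1.82 m³/s.
4.70 µg/L = 0.0047 mg/L.
Mass balance: 0.05·2.036 = 0.216·Cₑ + 1.82·0.0047.
Cₑ = (0.1018 − 0.008554) / 0.216 = 0.4317 mg/L.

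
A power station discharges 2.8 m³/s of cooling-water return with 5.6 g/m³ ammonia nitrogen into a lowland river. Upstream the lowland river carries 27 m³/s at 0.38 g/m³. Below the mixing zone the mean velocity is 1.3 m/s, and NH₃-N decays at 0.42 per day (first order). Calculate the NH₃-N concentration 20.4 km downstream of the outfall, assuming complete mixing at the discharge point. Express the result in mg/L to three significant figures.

0.807 mg/L

After complete mixing, C₀ = (2.8·5.6 + 27·0.38) / 29.8 = 0.8705 mg/L.
Travel time t = 2.04e+04 m / 1.3 m/s = 1.569e+04 s = 0.1816 d.
C = 0.8705·exp(−0.42·0.1816) = 0.8705·0.9266 = 0.8065 mg/L.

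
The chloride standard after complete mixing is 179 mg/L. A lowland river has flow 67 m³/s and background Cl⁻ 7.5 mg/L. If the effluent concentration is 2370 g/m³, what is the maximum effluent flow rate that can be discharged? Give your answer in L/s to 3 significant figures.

Mass balance at complete mixing: C_std·(Q_w + Q_r) = Q_w·C_e + Q_r·C_b.
Rearranging, Q_w = Q_r·(C_std − C_b)/(C_e − C_std) = 67·(179 − 7.5) / (2370 − 179) = 5.244 m³/s.
= 5244 L/s.

5240 L/s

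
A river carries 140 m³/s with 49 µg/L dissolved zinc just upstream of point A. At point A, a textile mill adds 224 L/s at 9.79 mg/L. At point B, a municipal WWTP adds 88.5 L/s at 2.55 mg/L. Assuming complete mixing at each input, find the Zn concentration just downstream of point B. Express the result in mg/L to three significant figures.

49 µg/L = 0.049 mg/L.
224 L/s = 0.224 m³/s.
After input A: C = (140·0.049 + 0.224·9.79) / 140.2 = 0.06456 mg/L.
88.5 L/s = 0.0885 m³/s.
After input B: C = (140.2·0.06456 + 0.0885·2.55) / 140.3 = 0.06613 mg/L.

0.0661 mg/L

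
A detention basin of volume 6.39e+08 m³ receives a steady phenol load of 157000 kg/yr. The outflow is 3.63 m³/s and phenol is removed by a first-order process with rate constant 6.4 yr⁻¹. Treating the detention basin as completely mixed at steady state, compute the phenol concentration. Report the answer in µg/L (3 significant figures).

Outflow Q = 3.63 m³/s × 3.156e+07 s/yr = 1.146e+08 m³/yr.
Steady-state CSTR mass balance: W = Q·C + k·V·C, so C = W/(Q + kV).
Q + kV = 1.146e+08 + 6.4·6.39e+08 = 4.204e+09 m³/yr.
C = 157000/4.204e+09 = 3.734e-05 kg/m³ = 0.03734 mg/L = 37.34 µg/L.

37.3 µg/L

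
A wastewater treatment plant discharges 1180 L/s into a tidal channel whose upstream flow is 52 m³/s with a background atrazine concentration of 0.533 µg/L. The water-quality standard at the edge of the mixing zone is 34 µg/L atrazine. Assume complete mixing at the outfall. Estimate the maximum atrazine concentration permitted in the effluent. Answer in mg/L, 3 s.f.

1180 L/s = 1.18 m³/s.
0.533 µg/L = 0.000533 mg/L.
34 µg/L = 0.034 mg/L.
Mass balance: 0.034·53.18 = 1.18·Cₑ + 52·0.000533.
Cₑ = (1.808 − 0.02772) / 1.18 = 1.509 mg/L.

1.51 mg/L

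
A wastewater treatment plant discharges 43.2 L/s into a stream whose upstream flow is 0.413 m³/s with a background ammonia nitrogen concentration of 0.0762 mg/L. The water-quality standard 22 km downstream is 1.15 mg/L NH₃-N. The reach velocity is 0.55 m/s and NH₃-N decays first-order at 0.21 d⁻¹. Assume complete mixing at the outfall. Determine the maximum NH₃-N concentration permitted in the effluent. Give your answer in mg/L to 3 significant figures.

12.7 mg/L

43.2 L/s = 0.0432 m³/s.
Travel time to the compliance point: t = 2.2e+04/0.55 = 4e+04 s = 0.463 d; decay factor exp(−0.21·0.463) = 0.9074.
So the concentration just after mixing may be at most 1.15/0.9074 = 1.267 mg/L.
Mass balance: 1.267·0.4562 = 0.0432·Cₑ + 0.413·0.0762.
Cₑ = (0.5782 − 0.03147) / 0.0432 = 12.66 mg/L.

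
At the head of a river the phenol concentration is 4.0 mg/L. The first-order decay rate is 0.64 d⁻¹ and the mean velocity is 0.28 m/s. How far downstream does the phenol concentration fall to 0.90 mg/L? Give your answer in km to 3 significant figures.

From C = C₀·e^(−kt), t = ln(C₀/C)/k = ln(4.0/0.90)/0.64 = 1.492/0.64 = 2.331 d.
Distance = v·t = 0.28 m/s × 2.014e+05 s = 5.638e+04 m = 56.38 km.

56.4 km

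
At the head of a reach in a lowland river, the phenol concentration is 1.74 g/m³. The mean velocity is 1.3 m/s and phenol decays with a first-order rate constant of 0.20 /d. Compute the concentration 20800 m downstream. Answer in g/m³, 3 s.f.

Travel time t = 20800 m / 1.3 m/s = 2.08e+04/1.3 = 1.6e+04 s = 0.1852 d.
First-order decay: C = 1.74·exp(−0.20·0.1852) = 1.74·0.9636 = 1.677 g/m³.

1.68 g/m³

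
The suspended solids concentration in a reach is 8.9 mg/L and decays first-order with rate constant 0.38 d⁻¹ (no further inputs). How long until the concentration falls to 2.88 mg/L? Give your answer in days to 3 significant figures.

2.97 d

t = ln(C₀/C)/k = ln(8.9/2.88)/0.38 = 1.128/0.38 = 2.969 d.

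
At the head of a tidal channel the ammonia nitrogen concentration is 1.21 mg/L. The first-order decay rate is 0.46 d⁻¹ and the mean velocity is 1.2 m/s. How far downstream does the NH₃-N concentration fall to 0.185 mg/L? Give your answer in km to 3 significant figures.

From C = C₀·e^(−kt), t = ln(C₀/C)/k = ln(1.21/0.185)/0.46 = 1.878/0.46 = 4.083 d.
Distance = v·t = 1.2 m/s × 3.527e+05 s = 4.233e+05 m = 423.3 km.

423 km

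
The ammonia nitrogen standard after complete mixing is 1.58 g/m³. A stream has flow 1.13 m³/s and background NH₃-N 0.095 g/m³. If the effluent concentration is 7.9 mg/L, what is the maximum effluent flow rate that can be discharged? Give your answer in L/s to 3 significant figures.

Mass balance at complete mixing: C_std·(Q_w + Q_r) = Q_w·C_e + Q_r·C_b.
Rearranging, Q_w = Q_r·(C_std − C_b)/(C_e − C_std) = 1.13·(1.58 − 0.095) / (7.9 − 1.58) = 0.2655 m³/s.
= 265.5 L/s.

266 L/s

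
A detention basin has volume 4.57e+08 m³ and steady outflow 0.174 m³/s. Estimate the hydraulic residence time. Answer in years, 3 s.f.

83.2 yr

Q = 0.174 m³/s × 3.156e+07 s/yr = 5.491e+06 m³/yr.
Hydraulic residence time τ = V/Q = 4.57e+08/5.491e+06 = 83.23 yr.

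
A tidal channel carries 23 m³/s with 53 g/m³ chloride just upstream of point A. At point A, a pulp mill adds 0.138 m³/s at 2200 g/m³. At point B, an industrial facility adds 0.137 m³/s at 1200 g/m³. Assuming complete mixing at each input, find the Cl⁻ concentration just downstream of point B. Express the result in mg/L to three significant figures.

72.5 mg/L

After input A: C = (23·53 + 0.138·2200) / 23.14 = 65.81 mg/L.
After input B: C = (23.14·65.81 + 0.137·1200) / 23.28 = 72.48 mg/L.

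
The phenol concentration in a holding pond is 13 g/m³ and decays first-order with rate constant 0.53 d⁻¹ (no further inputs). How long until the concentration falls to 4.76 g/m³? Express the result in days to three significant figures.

t = ln(C₀/C)/k = ln(13/4.76)/0.53 = 1.005/0.53 = 1.896 d.

1.90 d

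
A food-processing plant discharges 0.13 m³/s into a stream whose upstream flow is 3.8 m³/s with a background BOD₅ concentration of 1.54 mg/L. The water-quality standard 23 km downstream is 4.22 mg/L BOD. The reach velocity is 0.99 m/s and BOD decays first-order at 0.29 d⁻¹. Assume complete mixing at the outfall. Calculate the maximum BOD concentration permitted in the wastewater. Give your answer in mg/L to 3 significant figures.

92.9 mg/L

Travel time to the compliance point: t = 2.3e+04/0.99 = 2.323e+04 s = 0.2689 d; decay factor exp(−0.29·0.2689) = 0.925.
So the concentration just after mixing may be at most 4.22/0.925 = 4.562 mg/L.
Mass balance: 4.562·3.93 = 0.13·Cₑ + 3.8·1.54.
Cₑ = (17.93 − 5.852) / 0.13 = 92.9 mg/L.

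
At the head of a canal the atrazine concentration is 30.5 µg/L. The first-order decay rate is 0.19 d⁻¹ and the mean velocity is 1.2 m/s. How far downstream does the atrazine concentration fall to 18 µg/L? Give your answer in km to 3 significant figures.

From C = C₀·e^(−kt), t = ln(C₀/C)/k = ln(30.5/18)/0.19 = 0.5274/0.19 = 2.776 d.
Distance = v·t = 1.2 m/s × 2.398e+05 s = 2.878e+05 m = 287.8 km.

288 km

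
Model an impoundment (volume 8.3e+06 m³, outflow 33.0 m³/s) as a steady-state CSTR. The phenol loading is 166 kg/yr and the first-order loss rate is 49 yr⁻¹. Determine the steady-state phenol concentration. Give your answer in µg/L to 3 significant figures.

0.115 µg/L

Outflow Q = 33.0 m³/s × 3.156e+07 s/yr = 1.041e+09 m³/yr.
Steady-state CSTR mass balance: W = Q·C + k·V·C, so C = W/(Q + kV).
Q + kV = 1.041e+09 + 49·8.3e+06 = 1.448e+09 m³/yr.
C = 166/1.448e+09 = 1.146e-07 kg/m³ = 0.0001146 mg/L = 0.1146 µg/L.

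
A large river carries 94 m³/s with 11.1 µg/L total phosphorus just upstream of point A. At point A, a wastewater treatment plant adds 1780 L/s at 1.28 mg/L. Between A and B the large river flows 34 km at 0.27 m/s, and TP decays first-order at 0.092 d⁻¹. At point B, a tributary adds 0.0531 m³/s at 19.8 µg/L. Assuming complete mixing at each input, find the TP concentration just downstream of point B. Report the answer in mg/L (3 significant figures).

11.1 µg/L = 0.0111 mg/L.
1780 L/s = 1.78 m³/s.
After input A: C = (94·0.0111 + 1.78·1.28) / 95.78 = 0.03468 mg/L.
Over the 34 km reach to input B (t = 1.259e+05 s = 1.457 d), decay gives C = 0.03468·exp(−0.092·1.457) = 0.03033 mg/L.
19.8 µg/L = 0.0198 mg/L.
After input B: C = (95.78·0.03033 + 0.0531·0.0198) / 95.83 = 0.03032 mg/L.

0.0303 mg/L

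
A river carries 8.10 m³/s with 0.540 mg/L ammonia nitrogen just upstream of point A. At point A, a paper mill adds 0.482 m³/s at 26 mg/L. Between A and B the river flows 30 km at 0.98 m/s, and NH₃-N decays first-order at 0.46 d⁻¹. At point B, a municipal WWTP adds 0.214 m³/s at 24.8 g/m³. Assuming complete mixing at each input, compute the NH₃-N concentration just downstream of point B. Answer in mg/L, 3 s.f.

2.24 mg/L

After input A: C = (8.1·0.54 + 0.482·26) / 8.582 = 1.97 mg/L.
Over the 30 km reach to input B (t = 3.061e+04 s = 0.3543 d), decay gives C = 1.97·exp(−0.46·0.3543) = 1.674 mg/L.
After input B: C = (8.582·1.674 + 0.214·24.8) / 8.796 = 2.236 mg/L.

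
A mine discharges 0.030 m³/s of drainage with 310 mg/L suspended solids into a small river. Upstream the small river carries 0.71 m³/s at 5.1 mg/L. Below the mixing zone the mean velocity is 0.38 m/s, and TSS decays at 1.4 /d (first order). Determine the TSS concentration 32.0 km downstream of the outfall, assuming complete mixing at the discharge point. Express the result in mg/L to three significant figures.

4.46 mg/L

After complete mixing, C₀ = (0.03·310 + 0.71·5.1) / 0.74 = 17.46 mg/L.
Travel time t = 3.2e+04 m / 0.38 m/s = 8.421e+04 s = 0.9747 d.
C = 17.46·exp(−1.4·0.9747) = 17.46·0.2555 = 4.461 mg/L.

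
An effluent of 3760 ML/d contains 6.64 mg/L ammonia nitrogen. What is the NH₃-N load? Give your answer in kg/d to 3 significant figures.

25000 kg/d

3760 ML/d = 43.52 m³/s.
Mass flux = Q·C = 43.52 m³/s × 6.64 g/m³ = 289 g/s.
= 289 g/s × 86.4 = 2.497e+04 kg/d.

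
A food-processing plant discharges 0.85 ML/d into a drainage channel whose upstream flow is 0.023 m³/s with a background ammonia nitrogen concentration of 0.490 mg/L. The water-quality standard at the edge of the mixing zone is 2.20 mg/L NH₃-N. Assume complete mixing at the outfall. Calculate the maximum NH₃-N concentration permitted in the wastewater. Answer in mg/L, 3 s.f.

6.20 mg/L

0.85 ML/d = 0.009838 m³/s.
Mass balance: 2.2·0.03284 = 0.009838·Cₑ + 0.023·0.49.
Cₑ = (0.07224 − 0.01127) / 0.009838 = 6.198 mg/L.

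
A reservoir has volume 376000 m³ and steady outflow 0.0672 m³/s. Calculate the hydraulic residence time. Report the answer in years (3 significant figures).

Q = 0.0672 m³/s × 3.156e+07 s/yr = 2.121e+06 m³/yr.
Hydraulic residence time τ = V/Q = 376000/2.121e+06 = 0.1773 yr.

0.177 yr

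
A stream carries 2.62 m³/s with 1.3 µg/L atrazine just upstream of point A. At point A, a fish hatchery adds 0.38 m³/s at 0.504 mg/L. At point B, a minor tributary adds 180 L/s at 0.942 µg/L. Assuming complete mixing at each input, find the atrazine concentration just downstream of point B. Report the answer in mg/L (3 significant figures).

1.3 µg/L = 0.0013 mg/L.
After input A: C = (2.62·0.0013 + 0.38·0.504) / 3 = 0.06498 mg/L.
180 L/s = 0.18 m³/s.
0.942 µg/L = 0.000942 mg/L.
After input B: C = (3·0.06498 + 0.18·0.000942) / 3.18 = 0.06135 mg/L.

0.0614 mg/L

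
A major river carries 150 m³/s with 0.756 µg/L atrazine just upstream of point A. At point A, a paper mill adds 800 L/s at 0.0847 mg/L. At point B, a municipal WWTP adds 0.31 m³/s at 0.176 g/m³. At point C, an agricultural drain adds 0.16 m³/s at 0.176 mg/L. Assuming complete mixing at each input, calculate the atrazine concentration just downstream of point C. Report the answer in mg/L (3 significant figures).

0.756 µg/L = 0.000756 mg/L.
800 L/s = 0.8 m³/s.
After input A: C = (150·0.000756 + 0.8·0.0847) / 150.8 = 0.001201 mg/L.
After input B: C = (150.8·0.001201 + 0.31·0.176) / 151.1 = 0.00156 mg/L.
After input C: C = (151.1·0.00156 + 0.16·0.176) / 151.3 = 0.001744 mg/L.

0.00174 mg/L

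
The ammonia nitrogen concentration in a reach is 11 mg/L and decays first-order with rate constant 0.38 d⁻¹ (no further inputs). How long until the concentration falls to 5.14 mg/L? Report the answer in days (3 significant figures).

2.00 d

t = ln(C₀/C)/k = ln(11/5.14)/0.38 = 0.7608/0.38 = 2.002 d.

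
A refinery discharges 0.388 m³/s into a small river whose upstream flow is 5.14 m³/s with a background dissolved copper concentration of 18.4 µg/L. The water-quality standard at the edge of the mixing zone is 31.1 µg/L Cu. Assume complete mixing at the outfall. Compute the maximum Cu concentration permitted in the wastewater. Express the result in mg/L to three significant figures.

0.199 mg/L

18.4 µg/L = 0.0184 mg/L.
31.1 µg/L = 0.0311 mg/L.
Mass balance: 0.0311·5.528 = 0.388·Cₑ + 5.14·0.0184.
Cₑ = (0.1719 − 0.09458) / 0.388 = 0.1993 mg/L.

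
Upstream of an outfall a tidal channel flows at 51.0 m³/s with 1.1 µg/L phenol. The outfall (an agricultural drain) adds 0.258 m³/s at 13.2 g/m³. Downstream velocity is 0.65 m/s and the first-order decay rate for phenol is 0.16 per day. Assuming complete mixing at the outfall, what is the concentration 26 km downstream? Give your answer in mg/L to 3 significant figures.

0.0627 mg/L

1.1 µg/L = 0.0011 mg/L.
After complete mixing, C₀ = (0.258·13.2 + 51·0.0011) / 51.26 = 0.06753 mg/L.
Travel time t = 2.6e+04 m / 0.65 m/s = 4e+04 s = 0.463 d.
C = 0.06753·exp(−0.16·0.463) = 0.06753·0.9286 = 0.06271 mg/L.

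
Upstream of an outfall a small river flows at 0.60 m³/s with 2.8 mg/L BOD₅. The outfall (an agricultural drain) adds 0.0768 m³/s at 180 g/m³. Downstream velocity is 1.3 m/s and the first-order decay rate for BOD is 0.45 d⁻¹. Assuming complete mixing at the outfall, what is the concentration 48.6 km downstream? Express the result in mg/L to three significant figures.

18.9 mg/L

After complete mixing, C₀ = (0.0768·180 + 0.6·2.8) / 0.6768 = 22.91 mg/L.
Travel time t = 4.86e+04 m / 1.3 m/s = 3.738e+04 s = 0.4327 d.
C = 22.91·exp(−0.45·0.4327) = 22.91·0.8231 = 18.85 mg/L.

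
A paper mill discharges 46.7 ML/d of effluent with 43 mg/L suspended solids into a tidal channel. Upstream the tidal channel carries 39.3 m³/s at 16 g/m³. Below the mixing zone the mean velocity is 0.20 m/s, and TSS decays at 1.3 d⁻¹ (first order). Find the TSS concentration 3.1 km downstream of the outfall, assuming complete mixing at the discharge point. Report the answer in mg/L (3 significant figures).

46.7 ML/d = 0.5405 m³/s.
After complete mixing, C₀ = (0.5405·43 + 39.3·16) / 39.84 = 16.37 mg/L.
Travel time t = 3100 m / 0.20 m/s = 1.55e+04 s = 0.1794 d.
C = 16.37·exp(−1.3·0.1794) = 16.37·0.792 = 12.96 mg/L.

13.0 mg/L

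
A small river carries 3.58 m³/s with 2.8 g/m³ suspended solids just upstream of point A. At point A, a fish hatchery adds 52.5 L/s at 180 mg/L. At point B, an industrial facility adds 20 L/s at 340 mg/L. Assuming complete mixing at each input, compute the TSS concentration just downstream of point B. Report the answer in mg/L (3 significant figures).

7.19 mg/L

52.5 L/s = 0.0525 m³/s.
After input A: C = (3.58·2.8 + 0.0525·180) / 3.633 = 5.361 mg/L.
20 L/s = 0.02 m³/s.
After input B: C = (3.633·5.361 + 0.02·340) / 3.653 = 7.193 mg/L.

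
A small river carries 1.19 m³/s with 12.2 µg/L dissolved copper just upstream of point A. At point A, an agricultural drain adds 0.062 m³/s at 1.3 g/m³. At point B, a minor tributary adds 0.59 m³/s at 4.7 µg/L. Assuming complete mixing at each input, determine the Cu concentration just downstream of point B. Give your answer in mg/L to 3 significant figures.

12.2 µg/L = 0.0122 mg/L.
After input A: C = (1.19·0.0122 + 0.062·1.3) / 1.252 = 0.07597 mg/L.
4.7 µg/L = 0.0047 mg/L.
After input B: C = (1.252·0.07597 + 0.59·0.0047) / 1.842 = 0.05314 mg/L.

0.0531 mg/L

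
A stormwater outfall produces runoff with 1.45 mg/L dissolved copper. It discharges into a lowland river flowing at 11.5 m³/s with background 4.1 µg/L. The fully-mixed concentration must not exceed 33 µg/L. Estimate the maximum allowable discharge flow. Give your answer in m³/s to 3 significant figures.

0.235 m³/s

4.1 µg/L = 0.0041 mg/L.
33 µg/L = 0.033 mg/L.
Mass balance at complete mixing: C_std·(Q_w + Q_r) = Q_w·C_e + Q_r·C_b.
Rearranging, Q_w = Q_r·(C_std − C_b)/(C_e − C_std) = 11.5·(0.033 − 0.0041) / (1.45 − 0.033) = 0.2345 m³/s.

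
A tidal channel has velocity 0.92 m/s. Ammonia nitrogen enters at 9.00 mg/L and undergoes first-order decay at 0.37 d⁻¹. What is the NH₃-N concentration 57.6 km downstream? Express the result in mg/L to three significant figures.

Travel time t = 57.6 km / 0.92 m/s = 5.76e+04/0.92 = 6.261e+04 s = 0.7246 d.
First-order decay: C = 9.00·exp(−0.37·0.7246) = 9.00·0.7648 = 6.883 mg/L.

6.88 mg/L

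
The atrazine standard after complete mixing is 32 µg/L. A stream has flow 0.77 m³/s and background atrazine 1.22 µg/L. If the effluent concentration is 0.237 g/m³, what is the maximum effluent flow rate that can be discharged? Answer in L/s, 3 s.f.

1.22 µg/L = 0.00122 mg/L.
32 µg/L = 0.032 mg/L.
Mass balance at complete mixing: C_std·(Q_w + Q_r) = Q_w·C_e + Q_r·C_b.
Rearranging, Q_w = Q_r·(C_std − C_b)/(C_e − C_std) = 0.77·(0.032 − 0.00122) / (0.237 − 0.032) = 0.1156 m³/s.
= 115.6 L/s.

116 L/s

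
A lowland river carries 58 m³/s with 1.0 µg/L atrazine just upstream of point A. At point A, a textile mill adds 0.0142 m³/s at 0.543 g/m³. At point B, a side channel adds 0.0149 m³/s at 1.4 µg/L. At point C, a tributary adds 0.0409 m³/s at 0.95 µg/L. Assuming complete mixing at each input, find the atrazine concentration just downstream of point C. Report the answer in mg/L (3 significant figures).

1.0 µg/L = 0.001 mg/L.
After input A: C = (58·0.001 + 0.0142·0.543) / 58.01 = 0.001133 mg/L.
1.4 µg/L = 0.0014 mg/L.
After input B: C = (58.01·0.001133 + 0.0149·0.0014) / 58.03 = 0.001133 mg/L.
0.95 µg/L = 0.00095 mg/L.
After input C: C = (58.03·0.001133 + 0.0409·0.00095) / 58.07 = 0.001133 mg/L.

0.00113 mg/L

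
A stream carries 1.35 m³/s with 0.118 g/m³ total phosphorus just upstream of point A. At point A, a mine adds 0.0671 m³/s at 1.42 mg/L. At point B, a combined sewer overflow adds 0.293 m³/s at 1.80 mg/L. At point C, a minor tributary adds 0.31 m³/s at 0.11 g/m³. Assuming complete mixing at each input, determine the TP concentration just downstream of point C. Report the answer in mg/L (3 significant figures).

After input A: C = (1.35·0.118 + 0.0671·1.42) / 1.417 = 0.1796 mg/L.
After input B: C = (1.417·0.1796 + 0.293·1.8) / 1.71 = 0.4573 mg/L.
After input C: C = (1.71·0.4573 + 0.31·0.11) / 2.02 = 0.404 mg/L.

0.404 mg/L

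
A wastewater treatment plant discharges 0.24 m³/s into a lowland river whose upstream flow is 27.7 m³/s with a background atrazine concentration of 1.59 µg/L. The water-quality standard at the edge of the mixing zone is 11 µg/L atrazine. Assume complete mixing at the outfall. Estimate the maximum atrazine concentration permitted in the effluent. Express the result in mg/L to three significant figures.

1.10 mg/L

1.59 µg/L = 0.00159 mg/L.
11 µg/L = 0.011 mg/L.
Mass balance: 0.011·27.94 = 0.24·Cₑ + 27.7·0.00159.
Cₑ = (0.3073 − 0.04404) / 0.24 = 1.097 mg/L.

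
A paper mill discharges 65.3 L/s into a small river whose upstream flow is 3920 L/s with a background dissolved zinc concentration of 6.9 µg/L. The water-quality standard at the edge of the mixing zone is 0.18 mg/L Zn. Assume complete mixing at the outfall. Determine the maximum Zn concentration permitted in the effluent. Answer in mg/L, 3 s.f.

65.3 L/s = 0.0653 m³/s.
3920 L/s = 3.92 m³/s.
6.9 µg/L = 0.0069 mg/L.
Mass balance: 0.18·3.985 = 0.0653·Cₑ + 3.92·0.0069.
Cₑ = (0.7174 − 0.02705) / 0.0653 = 10.57 mg/L.

10.6 mg/L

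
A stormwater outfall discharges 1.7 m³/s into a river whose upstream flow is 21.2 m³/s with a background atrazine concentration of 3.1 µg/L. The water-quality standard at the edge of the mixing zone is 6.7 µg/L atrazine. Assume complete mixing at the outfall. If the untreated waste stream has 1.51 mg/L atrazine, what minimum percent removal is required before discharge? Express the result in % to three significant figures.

3.1 µg/L = 0.0031 mg/L.
6.7 µg/L = 0.0067 mg/L.
Mass balance: 0.0067·22.9 = 1.7·Cₑ + 21.2·0.0031.
Cₑ = (0.1534 − 0.06572) / 1.7 = 0.05159 mg/L.
Required removal = 1 − 0.05159/1.51 = 96.58 %.

96.6 %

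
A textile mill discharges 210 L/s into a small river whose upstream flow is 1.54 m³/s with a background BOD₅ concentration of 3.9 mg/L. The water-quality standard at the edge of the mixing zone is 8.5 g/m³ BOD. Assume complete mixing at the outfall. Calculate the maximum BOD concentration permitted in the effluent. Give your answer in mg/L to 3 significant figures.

42.2 mg/L

210 L/s = 0.21 m³/s.
Mass balance: 8.5·1.75 = 0.21·Cₑ + 1.54·3.9.
Cₑ = (14.88 − 6.006) / 0.21 = 42.23 mg/L.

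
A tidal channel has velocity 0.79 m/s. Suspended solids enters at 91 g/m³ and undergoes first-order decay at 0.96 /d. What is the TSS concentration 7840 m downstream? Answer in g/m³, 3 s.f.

Travel time t = 7840 m / 0.79 m/s = 7840/0.79 = 9924 s = 0.1149 d.
First-order decay: C = 91·exp(−0.96·0.1149) = 91·0.8956 = 81.5 g/m³.

81.5 g/m³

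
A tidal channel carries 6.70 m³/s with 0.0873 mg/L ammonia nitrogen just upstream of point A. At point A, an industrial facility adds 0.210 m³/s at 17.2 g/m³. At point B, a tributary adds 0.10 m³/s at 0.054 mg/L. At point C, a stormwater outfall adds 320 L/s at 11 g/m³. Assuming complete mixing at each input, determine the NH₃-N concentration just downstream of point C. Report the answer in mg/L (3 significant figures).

After input A: C = (6.7·0.0873 + 0.21·17.2) / 6.91 = 0.6074 mg/L.
After input B: C = (6.91·0.6074 + 0.1·0.054) / 7.01 = 0.5995 mg/L.
320 L/s = 0.32 m³/s.
After input C: C = (7.01·0.5995 + 0.32·11) / 7.33 = 1.054 mg/L.

1.05 mg/L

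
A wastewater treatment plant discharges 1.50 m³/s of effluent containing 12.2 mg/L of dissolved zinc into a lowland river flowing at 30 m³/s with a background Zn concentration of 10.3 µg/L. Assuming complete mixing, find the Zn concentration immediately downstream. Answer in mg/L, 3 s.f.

10.3 µg/L = 0.0103 mg/L.
Conservation of mass across the mixing zone: C = (1.5·12.2 + 30·0.0103) / (1.5 + 30) = 18.61/31.5 = 0.5908 mg/L.

0.591 mg/L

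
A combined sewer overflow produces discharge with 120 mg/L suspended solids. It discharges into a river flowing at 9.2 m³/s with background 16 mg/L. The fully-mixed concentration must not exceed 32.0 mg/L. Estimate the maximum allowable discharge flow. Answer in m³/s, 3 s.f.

Mass balance at complete mixing: C_std·(Q_w + Q_r) = Q_w·C_e + Q_r·C_b.
Rearranging, Q_w = Q_r·(C_std − C_b)/(C_e − C_std) = 9.2·(32 − 16) / (120 − 32) = 1.673 m³/s.

1.67 m³/s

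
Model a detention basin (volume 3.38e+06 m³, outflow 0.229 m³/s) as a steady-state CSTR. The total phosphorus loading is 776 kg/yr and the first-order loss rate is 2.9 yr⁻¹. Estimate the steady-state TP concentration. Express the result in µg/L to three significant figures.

Outflow Q = 0.229 m³/s × 3.156e+07 s/yr = 7.227e+06 m³/yr.
Steady-state CSTR mass balance: W = Q·C + k·V·C, so C = W/(Q + kV).
Q + kV = 7.227e+06 + 2.9·3.38e+06 = 1.703e+07 m³/yr.
C = 776/1.703e+07 = 4.557e-05 kg/m³ = 0.04557 mg/L = 45.57 µg/L.

45.6 µg/L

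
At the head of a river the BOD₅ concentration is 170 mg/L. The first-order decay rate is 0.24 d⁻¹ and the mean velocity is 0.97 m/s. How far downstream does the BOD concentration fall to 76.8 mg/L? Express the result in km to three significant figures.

From C = C₀·e^(−kt), t = ln(C₀/C)/k = ln(170/76.8)/0.24 = 0.7946/0.24 = 3.311 d.
Distance = v·t = 0.97 m/s × 2.861e+05 s = 2.775e+05 m = 277.5 km.

277 km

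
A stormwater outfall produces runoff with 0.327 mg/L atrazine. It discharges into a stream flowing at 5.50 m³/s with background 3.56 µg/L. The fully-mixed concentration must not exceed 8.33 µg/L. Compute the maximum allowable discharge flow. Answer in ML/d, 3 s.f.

7.11 ML/d

3.56 µg/L = 0.00356 mg/L.
8.33 µg/L = 0.00833 mg/L.
Mass balance at complete mixing: C_std·(Q_w + Q_r) = Q_w·C_e + Q_r·C_b.
Rearranging, Q_w = Q_r·(C_std − C_b)/(C_e − C_std) = 5.50·(0.00833 − 0.00356) / (0.327 − 0.00833) = 0.08233 m³/s.
= 7.113 ML/d.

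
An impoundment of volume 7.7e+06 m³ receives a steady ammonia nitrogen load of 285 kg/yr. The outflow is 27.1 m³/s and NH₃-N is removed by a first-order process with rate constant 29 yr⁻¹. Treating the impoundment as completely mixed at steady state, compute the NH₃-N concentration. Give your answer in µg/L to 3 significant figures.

0.264 µg/L

Outflow Q = 27.1 m³/s × 3.156e+07 s/yr = 8.552e+08 m³/yr.
Steady-state CSTR mass balance: W = Q·C + k·V·C, so C = W/(Q + kV).
Q + kV = 8.552e+08 + 29·7.7e+06 = 1.079e+09 m³/yr.
C = 285/1.079e+09 = 2.643e-07 kg/m³ = 0.0002643 mg/L = 0.2643 µg/L.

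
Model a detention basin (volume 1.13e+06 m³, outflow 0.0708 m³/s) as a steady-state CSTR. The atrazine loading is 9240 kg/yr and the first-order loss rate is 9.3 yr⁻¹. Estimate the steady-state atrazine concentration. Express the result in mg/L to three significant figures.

Outflow Q = 0.0708 m³/s × 3.156e+07 s/yr = 2.234e+06 m³/yr.
Steady-state CSTR mass balance: W = Q·C + k·V·C, so C = W/(Q + kV).
Q + kV = 2.234e+06 + 9.3·1.13e+06 = 1.274e+07 m³/yr.
C = 9240/1.274e+07 = 0.0007251 kg/m³ = 0.7251 mg/L.

0.725 mg/L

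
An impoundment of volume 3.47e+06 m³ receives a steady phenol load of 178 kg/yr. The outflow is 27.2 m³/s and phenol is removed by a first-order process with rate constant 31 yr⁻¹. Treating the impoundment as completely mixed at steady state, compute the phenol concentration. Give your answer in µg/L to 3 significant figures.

Outflow Q = 27.2 m³/s × 3.156e+07 s/yr = 8.584e+08 m³/yr.
Steady-state CSTR mass balance: W = Q·C + k·V·C, so C = W/(Q + kV).
Q + kV = 8.584e+08 + 31·3.47e+06 = 9.659e+08 m³/yr.
C = 178/9.659e+08 = 1.843e-07 kg/m³ = 0.0001843 mg/L = 0.1843 µg/L.

0.184 µg/L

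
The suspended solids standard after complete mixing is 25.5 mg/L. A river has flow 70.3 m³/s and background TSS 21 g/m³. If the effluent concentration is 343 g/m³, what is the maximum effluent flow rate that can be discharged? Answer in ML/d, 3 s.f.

86.1 ML/d

Mass balance at complete mixing: C_std·(Q_w + Q_r) = Q_w·C_e + Q_r·C_b.
Rearranging, Q_w = Q_r·(C_std − C_b)/(C_e − C_std) = 70.3·(25.5 − 21) / (343 − 25.5) = 0.9964 m³/s.
= 86.09 ML/d.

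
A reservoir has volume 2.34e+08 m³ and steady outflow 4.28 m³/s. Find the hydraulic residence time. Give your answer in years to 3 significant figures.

Q = 4.28 m³/s × 3.156e+07 s/yr = 1.351e+08 m³/yr.
Hydraulic residence time τ = V/Q = 2.34e+08/1.351e+08 = 1.732 yr.

1.73 yr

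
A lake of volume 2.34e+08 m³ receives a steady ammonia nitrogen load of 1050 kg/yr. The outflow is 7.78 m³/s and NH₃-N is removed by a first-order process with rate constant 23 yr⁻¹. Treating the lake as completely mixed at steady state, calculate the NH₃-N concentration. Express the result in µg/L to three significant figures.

0.187 µg/L

Outflow Q = 7.78 m³/s × 3.156e+07 s/yr = 2.455e+08 m³/yr.
Steady-state CSTR mass balance: W = Q·C + k·V·C, so C = W/(Q + kV).
Q + kV = 2.455e+08 + 23·2.34e+08 = 5.628e+09 m³/yr.
C = 1050/5.628e+09 = 1.866e-07 kg/m³ = 0.0001866 mg/L = 0.1866 µg/L.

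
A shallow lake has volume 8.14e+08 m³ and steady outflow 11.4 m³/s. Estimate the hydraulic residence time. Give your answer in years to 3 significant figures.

Q = 11.4 m³/s × 3.156e+07 s/yr = 3.598e+08 m³/yr.
Hydraulic residence time τ = V/Q = 8.14e+08/3.598e+08 = 2.263 yr.

2.26 yr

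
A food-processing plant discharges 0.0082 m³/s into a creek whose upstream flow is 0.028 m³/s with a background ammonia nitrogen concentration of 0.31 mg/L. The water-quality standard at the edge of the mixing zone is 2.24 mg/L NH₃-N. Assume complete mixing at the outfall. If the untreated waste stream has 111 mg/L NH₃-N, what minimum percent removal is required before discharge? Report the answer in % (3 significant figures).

Mass balance: 2.24·0.0362 = 0.0082·Cₑ + 0.028·0.31.
Cₑ = (0.08109 − 0.00868) / 0.0082 = 8.83 mg/L.
Required removal = 1 − 8.83/111 = 92.04 %.

92.0 %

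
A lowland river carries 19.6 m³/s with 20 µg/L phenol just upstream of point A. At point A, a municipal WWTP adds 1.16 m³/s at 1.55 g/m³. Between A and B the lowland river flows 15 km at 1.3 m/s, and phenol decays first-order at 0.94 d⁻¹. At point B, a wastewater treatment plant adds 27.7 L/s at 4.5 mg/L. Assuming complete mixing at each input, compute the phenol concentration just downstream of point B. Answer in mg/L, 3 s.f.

20 µg/L = 0.02 mg/L.
After input A: C = (19.6·0.02 + 1.16·1.55) / 20.76 = 0.1055 mg/L.
Over the 15 km reach to input B (t = 1.154e+04 s = 0.1335 d), decay gives C = 0.1055·exp(−0.94·0.1335) = 0.09305 mg/L.
27.7 L/s = 0.0277 m³/s.
After input B: C = (20.76·0.09305 + 0.0277·4.5) / 20.79 = 0.09892 mg/L.

0.0989 mg/L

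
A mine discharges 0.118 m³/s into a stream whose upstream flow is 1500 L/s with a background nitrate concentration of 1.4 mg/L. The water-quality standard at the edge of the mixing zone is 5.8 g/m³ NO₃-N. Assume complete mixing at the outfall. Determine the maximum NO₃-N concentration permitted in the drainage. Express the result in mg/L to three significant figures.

1500 L/s = 1.5 m³/s.
Mass balance: 5.8·1.618 = 0.118·Cₑ + 1.5·1.4.
Cₑ = (9.384 − 2.1) / 0.118 = 61.73 mg/L.

61.7 mg/L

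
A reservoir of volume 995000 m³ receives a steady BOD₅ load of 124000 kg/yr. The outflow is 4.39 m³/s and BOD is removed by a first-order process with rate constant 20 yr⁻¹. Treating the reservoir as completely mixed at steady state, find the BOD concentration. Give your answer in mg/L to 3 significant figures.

Outflow Q = 4.39 m³/s × 3.156e+07 s/yr = 1.385e+08 m³/yr.
Steady-state CSTR mass balance: W = Q·C + k·V·C, so C = W/(Q + kV).
Q + kV = 1.385e+08 + 20·995000 = 1.584e+08 m³/yr.
C = 124000/1.584e+08 = 0.0007826 kg/m³ = 0.7826 mg/L.

0.783 mg/L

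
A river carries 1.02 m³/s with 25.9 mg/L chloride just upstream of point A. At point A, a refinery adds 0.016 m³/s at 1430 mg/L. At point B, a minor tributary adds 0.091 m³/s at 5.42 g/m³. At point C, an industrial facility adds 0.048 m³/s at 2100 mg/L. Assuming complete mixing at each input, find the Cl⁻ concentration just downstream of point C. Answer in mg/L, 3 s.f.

After input A: C = (1.02·25.9 + 0.016·1430) / 1.036 = 47.58 mg/L.
After input B: C = (1.036·47.58 + 0.091·5.42) / 1.127 = 44.18 mg/L.
After input C: C = (1.127·44.18 + 0.048·2100) / 1.175 = 128.2 mg/L.

128 mg/L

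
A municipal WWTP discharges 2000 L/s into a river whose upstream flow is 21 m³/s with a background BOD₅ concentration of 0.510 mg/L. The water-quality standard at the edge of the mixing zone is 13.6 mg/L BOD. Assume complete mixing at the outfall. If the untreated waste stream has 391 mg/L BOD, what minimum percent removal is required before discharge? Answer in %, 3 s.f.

61.4 %

2000 L/s = 2 m³/s.
Mass balance: 13.6·23 = 2·Cₑ + 21·0.51.
Cₑ = (312.8 − 10.71) / 2 = 151 mg/L.
Required removal = 1 − 151/391 = 61.37 %.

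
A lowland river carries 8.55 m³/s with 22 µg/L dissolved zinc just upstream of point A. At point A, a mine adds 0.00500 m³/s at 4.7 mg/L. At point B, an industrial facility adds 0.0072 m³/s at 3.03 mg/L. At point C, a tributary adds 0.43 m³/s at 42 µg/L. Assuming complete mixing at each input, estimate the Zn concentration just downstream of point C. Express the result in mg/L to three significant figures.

0.0280 mg/L

22 µg/L = 0.022 mg/L.
After input A: C = (8.55·0.022 + 0.005·4.7) / 8.555 = 0.02473 mg/L.
After input B: C = (8.555·0.02473 + 0.0072·3.03) / 8.562 = 0.02726 mg/L.
42 µg/L = 0.042 mg/L.
After input C: C = (8.562·0.02726 + 0.43·0.042) / 8.992 = 0.02797 mg/L.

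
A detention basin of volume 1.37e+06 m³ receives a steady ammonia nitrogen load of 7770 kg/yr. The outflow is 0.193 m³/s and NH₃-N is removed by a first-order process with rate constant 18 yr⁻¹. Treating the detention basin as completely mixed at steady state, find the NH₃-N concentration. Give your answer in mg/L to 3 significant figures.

Outflow Q = 0.193 m³/s × 3.156e+07 s/yr = 6.091e+06 m³/yr.
Steady-state CSTR mass balance: W = Q·C + k·V·C, so C = W/(Q + kV).
Q + kV = 6.091e+06 + 18·1.37e+06 = 3.075e+07 m³/yr.
C = 7770/3.075e+07 = 0.0002527 kg/m³ = 0.2527 mg/L.

0.253 mg/L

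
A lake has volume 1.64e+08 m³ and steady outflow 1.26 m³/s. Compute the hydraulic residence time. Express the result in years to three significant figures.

4.12 yr

Q = 1.26 m³/s × 3.156e+07 s/yr = 3.976e+07 m³/yr.
Hydraulic residence time τ = V/Q = 1.64e+08/3.976e+07 = 4.124 yr.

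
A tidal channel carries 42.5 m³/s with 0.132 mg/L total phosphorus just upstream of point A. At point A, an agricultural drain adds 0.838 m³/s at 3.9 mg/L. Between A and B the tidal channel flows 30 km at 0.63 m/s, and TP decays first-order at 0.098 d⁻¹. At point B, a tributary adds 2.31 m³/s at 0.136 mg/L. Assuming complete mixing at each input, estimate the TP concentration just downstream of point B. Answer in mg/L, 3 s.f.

After input A: C = (42.5·0.132 + 0.838·3.9) / 43.34 = 0.2049 mg/L.
Over the 30 km reach to input B (t = 4.762e+04 s = 0.5511 d), decay gives C = 0.2049·exp(−0.098·0.5511) = 0.1941 mg/L.
After input B: C = (43.34·0.1941 + 2.31·0.136) / 45.65 = 0.1911 mg/L.

0.191 mg/L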